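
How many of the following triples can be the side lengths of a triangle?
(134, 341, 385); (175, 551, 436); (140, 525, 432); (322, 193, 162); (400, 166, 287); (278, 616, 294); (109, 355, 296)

(134,341,385): 134+341 > 385 → valid
(175,436,551): 175+436 > 551 → valid
(140,432,525): 140+432 > 525 → valid
(162,193,322): 162+193 > 322 → valid
(166,287,400): 166+287 > 400 → valid
(278,294,616): 278+294 ≤ 616 → not valid
(109,296,355): 109+296 > 355 → valid
6 of the 7 triples form a triangle.

6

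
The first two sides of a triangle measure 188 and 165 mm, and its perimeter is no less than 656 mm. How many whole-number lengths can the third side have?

Triangle inequality: 23 < x < 353. Perimeter ≥ 656 gives x ≥ 656 − 188 − 165 = 303.
So 303 ≤ x < 353; integers 303 through 352: 50 values.

50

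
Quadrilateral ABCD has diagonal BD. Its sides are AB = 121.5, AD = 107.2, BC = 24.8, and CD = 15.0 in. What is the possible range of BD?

14.3 < BD < 39.8

From triangle ABD: |121.5 − 107.2| < BD < 121.5 + 107.2, i.e. 14.3 < BD < 228.7.
From triangle CBD: 9.8 < BD < 39.8.
Both must hold, so BD lies in the intersection.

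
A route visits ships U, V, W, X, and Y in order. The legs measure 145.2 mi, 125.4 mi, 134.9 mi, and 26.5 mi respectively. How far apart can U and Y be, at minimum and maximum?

The maximum is all hops collinear in one direction: 145.2 + 125.4 + 134.9 + 26.5 = 432.0.
The longest hop is 145.2; the others sum to 286.8. Since 145.2 ≤ 286.8, the path can fold back on itself completely, so the minimum distance is 0.

0 ≤ UY ≤ 432.0 mi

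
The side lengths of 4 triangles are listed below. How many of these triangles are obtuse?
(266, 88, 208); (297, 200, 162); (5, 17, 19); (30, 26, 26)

3

(266,88,208): 88²+208² = 51008 < 70756 = 266² → obtuse
(297,200,162): 162²+200² = 66244 < 88209 = 297² → obtuse
(5,17,19): 5²+17² = 314 < 361 = 19² → obtuse
(30,26,26): 26²+26² = 1352 > 900 = 30² → acute
3 of the 4 are obtuse.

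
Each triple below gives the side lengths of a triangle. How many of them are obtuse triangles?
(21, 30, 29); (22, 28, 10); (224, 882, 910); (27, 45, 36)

1

(21,30,29): 21²+29² = 1282 > 900 = 30² → acute
(22,28,10): 10²+22² = 584 < 784 = 28² → obtuse
(224,882,910): 224²+882² = 828100 = 910² → right
(27,45,36): 27²+36² = 2025 = 45² → right
1 of the 4 is obtuse.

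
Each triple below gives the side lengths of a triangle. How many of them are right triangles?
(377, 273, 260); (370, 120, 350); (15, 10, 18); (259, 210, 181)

2

(377,273,260): 260²+273² = 142129 = 377² → right
(370,120,350): 120²+350² = 136900 = 370² → right
(15,10,18): 10²+15² = 325 > 324 = 18² → acute
(259,210,181): 181²+210² = 76861 > 67081 = 259² → acute
2 of the 4 are right.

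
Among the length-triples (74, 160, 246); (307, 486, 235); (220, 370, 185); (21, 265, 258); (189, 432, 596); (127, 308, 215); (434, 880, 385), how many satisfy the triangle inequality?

(74,160,246): 74+160 ≤ 246 → not valid
(235,307,486): 235+307 > 486 → valid
(185,220,370): 185+220 > 370 → valid
(21,258,265): 21+258 > 265 → valid
(189,432,596): 189+432 > 596 → valid
(127,215,308): 127+215 > 308 → valid
(385,434,880): 385+434 ≤ 880 → not valid
5 of the 7 triples form a triangle.

5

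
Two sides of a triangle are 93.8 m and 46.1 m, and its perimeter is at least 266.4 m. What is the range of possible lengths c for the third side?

Triangle inequality alone gives 47.7 < c < 139.9.
The perimeter condition gives c ≥ 266.4 − 93.8 − 46.1 = 126.5.
Intersecting the two: 126.5 ≤ c < 139.9.

126.5 ≤ c < 139.9 m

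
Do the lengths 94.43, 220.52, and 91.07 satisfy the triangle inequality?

The longest side is 220.52, but the other two sum to only 185.50.
185.50 < 220.52, so the triangle inequality fails.

No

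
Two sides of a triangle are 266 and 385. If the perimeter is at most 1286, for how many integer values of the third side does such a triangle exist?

Triangle inequality: 119 < x < 651. Perimeter ≤ 1286 gives x ≤ 1286 − 266 − 385 = 635.
So 119 < x ≤ 635; integers 120 through 635: 516 values.

516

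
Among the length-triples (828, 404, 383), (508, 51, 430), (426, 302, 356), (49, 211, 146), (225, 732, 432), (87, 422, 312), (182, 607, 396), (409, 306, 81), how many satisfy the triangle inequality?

(383,404,828): 383+404 ≤ 828 → not valid
(51,430,508): 51+430 ≤ 508 → not valid
(302,356,426): 302+356 > 426 → valid
(49,146,211): 49+146 ≤ 211 → not valid
(225,432,732): 225+432 ≤ 732 → not valid
(87,312,422): 87+312 ≤ 422 → not valid
(182,396,607): 182+396 ≤ 607 → not valid
(81,306,409): 81+306 ≤ 409 → not valid
1 of the 8 triples forms a triangle.

1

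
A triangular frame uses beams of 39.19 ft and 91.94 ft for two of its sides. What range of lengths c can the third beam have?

52.75 < c < 131.13 (ft)

By the triangle inequality, c must be less than 39.19 + 91.94 = 131.13 and greater than |39.19 − 91.94| = 52.75.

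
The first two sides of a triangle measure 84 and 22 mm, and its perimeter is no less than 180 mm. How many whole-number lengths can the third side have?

Triangle inequality: 62 < x < 106. Perimeter ≥ 180 gives x ≥ 180 − 84 − 22 = 74.
So 74 ≤ x < 106; integers 74 through 105: 32 values.

32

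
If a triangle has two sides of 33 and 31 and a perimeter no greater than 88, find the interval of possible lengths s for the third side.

Triangle inequality alone gives 2 < s < 64.
The perimeter condition gives s ≤ 88 − 33 − 31 = 24.
Intersecting the two: 2 < s ≤ 24.

2 < s ≤ 24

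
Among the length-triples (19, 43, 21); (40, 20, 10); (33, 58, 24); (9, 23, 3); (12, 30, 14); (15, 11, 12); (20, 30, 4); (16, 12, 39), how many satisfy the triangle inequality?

1

(19,21,43): 19+21 ≤ 43 → not valid
(10,20,40): 10+20 ≤ 40 → not valid
(24,33,58): 24+33 ≤ 58 → not valid
(3,9,23): 3+9 ≤ 23 → not valid
(12,14,30): 12+14 ≤ 30 → not valid
(11,12,15): 11+12 > 15 → valid
(4,20,30): 4+20 ≤ 30 → not valid
(12,16,39): 12+16 ≤ 39 → not valid
1 of the 8 triples forms a triangle.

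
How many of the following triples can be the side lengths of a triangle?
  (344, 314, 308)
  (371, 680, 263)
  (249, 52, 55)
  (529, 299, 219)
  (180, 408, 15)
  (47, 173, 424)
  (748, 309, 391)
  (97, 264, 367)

1

(308,314,344): 308+314 > 344 → valid
(263,371,680): 263+371 ≤ 680 → not valid
(52,55,249): 52+55 ≤ 249 → not valid
(219,299,529): 219+299 ≤ 529 → not valid
(15,180,408): 15+180 ≤ 408 → not valid
(47,173,424): 47+173 ≤ 424 → not valid
(309,391,748): 309+391 ≤ 748 → not valid
(97,264,367): 97+264 ≤ 367 → not valid
1 of the 8 triples forms a triangle.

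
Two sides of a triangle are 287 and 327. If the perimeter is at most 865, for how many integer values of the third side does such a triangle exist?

211

Triangle inequality: 40 < x < 614. Perimeter ≤ 865 gives x ≤ 865 − 287 − 327 = 251.
So 40 < x ≤ 251; integers 41 through 251: 211 values.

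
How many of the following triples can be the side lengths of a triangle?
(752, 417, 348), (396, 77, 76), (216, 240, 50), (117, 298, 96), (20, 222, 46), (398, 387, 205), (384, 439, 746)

(348,417,752): 348+417 > 752 → valid
(76,77,396): 76+77 ≤ 396 → not valid
(50,216,240): 50+216 > 240 → valid
(96,117,298): 96+117 ≤ 298 → not valid
(20,46,222): 20+46 ≤ 222 → not valid
(205,387,398): 205+387 > 398 → valid
(384,439,746): 384+439 > 746 → valid
4 of the 7 triples form a triangle.

4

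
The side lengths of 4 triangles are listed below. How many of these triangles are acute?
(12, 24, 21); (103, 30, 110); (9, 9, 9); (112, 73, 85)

(12,24,21): 12²+21² = 585 > 576 = 24² → acute
(103,30,110): 30²+103² = 11509 < 12100 = 110² → obtuse
(9,9,9): 9²+9² = 162 > 81 = 9² → acute
(112,73,85): 73²+85² = 12554 > 12544 = 112² → acute
3 of the 4 are acute.

3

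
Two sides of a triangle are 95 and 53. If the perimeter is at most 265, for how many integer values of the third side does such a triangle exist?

Triangle inequality: 42 < x < 148. Perimeter ≤ 265 gives x ≤ 265 − 95 − 53 = 117.
So 42 < x ≤ 117; integers 43 through 117: 75 values.

75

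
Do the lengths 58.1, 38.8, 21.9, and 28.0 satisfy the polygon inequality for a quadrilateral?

A quadrilateral exists iff every side is shorter than the sum of the others — equivalently, the longest side is less than the sum of the rest.
Longest side 58.1 < 88.7 (sum of the remaining 3), so yes.

Yes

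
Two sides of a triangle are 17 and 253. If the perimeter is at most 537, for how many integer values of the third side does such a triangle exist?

Triangle inequality: 236 < x < 270. Perimeter ≤ 537 gives x ≤ 537 − 17 − 253 = 267.
So 236 < x ≤ 267; integers 237 through 267: 31 values.

31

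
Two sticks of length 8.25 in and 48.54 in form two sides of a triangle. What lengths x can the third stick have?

40.29 < x < 56.79 (in)

By the triangle inequality, x must be less than 8.25 + 48.54 = 56.79 and greater than |8.25 − 48.54| = 40.29.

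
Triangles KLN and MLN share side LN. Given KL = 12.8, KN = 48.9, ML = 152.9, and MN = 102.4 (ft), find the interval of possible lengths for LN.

50.5 < LN < 61.7

From triangle KLN: |12.8 − 48.9| < LN < 12.8 + 48.9, i.e. 36.1 < LN < 61.7.
From triangle MLN: 50.5 < LN < 255.3.
Both must hold, so LN lies in the intersection.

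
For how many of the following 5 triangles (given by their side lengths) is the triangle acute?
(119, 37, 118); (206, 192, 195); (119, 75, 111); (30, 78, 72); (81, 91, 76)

4

(119,37,118): 37²+118² = 15293 > 14161 = 119² → acute
(206,192,195): 192²+195² = 74889 > 42436 = 206² → acute
(119,75,111): 75²+111² = 17946 > 14161 = 119² → acute
(30,78,72): 30²+72² = 6084 = 78² → right
(81,91,76): 76²+81² = 12337 > 8281 = 91² → acute
4 of the 5 are acute.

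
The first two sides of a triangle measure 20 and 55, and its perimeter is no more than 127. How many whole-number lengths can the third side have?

Triangle inequality: 35 < x < 75. Perimeter ≤ 127 gives x ≤ 127 − 20 − 55 = 52.
So 35 < x ≤ 52; integers 36 through 52: 17 values.

17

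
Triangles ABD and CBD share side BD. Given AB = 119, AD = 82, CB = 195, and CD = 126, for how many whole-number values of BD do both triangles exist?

131

From triangle ABD: 37 < BD < 201.
From triangle CBD: 69 < BD < 321.
Intersection: 69 < BD < 201, so integers 70 through 200: 131 values.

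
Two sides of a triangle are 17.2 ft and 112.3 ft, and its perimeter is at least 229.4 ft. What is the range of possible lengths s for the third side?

Triangle inequality alone gives 95.1 < s < 129.5.
The perimeter condition gives s ≥ 229.4 − 17.2 − 112.3 = 99.9.
Intersecting the two: 99.9 ≤ s < 129.5.

99.9 ≤ s < 129.5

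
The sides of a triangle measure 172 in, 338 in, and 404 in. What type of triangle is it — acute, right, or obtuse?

Compare the square of the longest side to the sum of squares of the other two: 172² + 338² = 143828 < 163216 = 404².

obtuse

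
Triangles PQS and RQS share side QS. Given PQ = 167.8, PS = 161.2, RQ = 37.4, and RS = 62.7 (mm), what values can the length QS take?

25.3 < QS < 100.1

From triangle PQS: |167.8 − 161.2| < QS < 167.8 + 161.2, i.e. 6.6 < QS < 329.0.
From triangle RQS: 25.3 < QS < 100.1.
Both must hold, so QS lies in the intersection.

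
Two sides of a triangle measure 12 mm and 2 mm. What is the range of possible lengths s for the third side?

10 < s < 14 (mm)

By the triangle inequality, s must be less than 12 + 2 = 14 and greater than |12 − 2| = 10.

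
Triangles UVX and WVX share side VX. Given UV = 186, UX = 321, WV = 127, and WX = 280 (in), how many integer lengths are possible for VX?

253

From triangle UVX: 135 < VX < 507.
From triangle WVX: 153 < VX < 407.
Intersection: 153 < VX < 407, so integers 154 through 406: 253 values.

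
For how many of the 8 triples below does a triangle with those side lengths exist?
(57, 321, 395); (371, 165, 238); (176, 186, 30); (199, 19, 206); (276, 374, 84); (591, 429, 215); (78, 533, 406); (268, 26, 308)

(57,321,395): 57+321 ≤ 395 → not valid
(165,238,371): 165+238 > 371 → valid
(30,176,186): 30+176 > 186 → valid
(19,199,206): 19+199 > 206 → valid
(84,276,374): 84+276 ≤ 374 → not valid
(215,429,591): 215+429 > 591 → valid
(78,406,533): 78+406 ≤ 533 → not valid
(26,268,308): 26+268 ≤ 308 → not valid
4 of the 8 triples form a triangle.

4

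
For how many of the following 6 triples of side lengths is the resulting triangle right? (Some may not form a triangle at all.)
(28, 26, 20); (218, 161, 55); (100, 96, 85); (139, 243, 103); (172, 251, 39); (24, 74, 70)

(28,26,20): 20²+26² = 1076 > 784 = 28² → acute
(218,161,55): 55+161 ≤ 218, not a triangle
(100,96,85): 85²+96² = 16441 > 10000 = 100² → acute
(139,243,103): 103+139 ≤ 243, not a triangle
(172,251,39): 39+172 ≤ 251, not a triangle
(24,74,70): 24²+70² = 5476 = 74² → right
1 of the 6 is right.

1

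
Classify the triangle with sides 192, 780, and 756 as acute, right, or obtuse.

Compare the square of the longest side to the sum of squares of the other two: 192² + 756² = 608400 = 780².

right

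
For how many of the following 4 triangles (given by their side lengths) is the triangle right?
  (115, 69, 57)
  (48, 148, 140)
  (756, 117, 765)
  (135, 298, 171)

(115,69,57): 57²+69² = 8010 < 13225 = 115² → obtuse
(48,148,140): 48²+140² = 21904 = 148² → right
(756,117,765): 117²+756² = 585225 = 765² → right
(135,298,171): 135²+171² = 47466 < 88804 = 298² → obtuse
2 of the 4 are right.

2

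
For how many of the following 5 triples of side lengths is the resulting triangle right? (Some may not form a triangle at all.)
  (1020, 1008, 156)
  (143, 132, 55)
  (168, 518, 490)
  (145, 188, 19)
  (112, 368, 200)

(1020,1008,156): 156²+1008² = 1040400 = 1020² → right
(143,132,55): 55²+132² = 20449 = 143² → right
(168,518,490): 168²+490² = 268324 = 518² → right
(145,188,19): 19+145 ≤ 188, not a triangle
(112,368,200): 112+200 ≤ 368, not a triangle
3 of the 5 are right.

3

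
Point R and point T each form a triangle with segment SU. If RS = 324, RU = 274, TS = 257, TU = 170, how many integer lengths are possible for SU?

From triangle RSU: 50 < SU < 598.
From triangle TSU: 87 < SU < 427.
Intersection: 87 < SU < 427, so integers 88 through 426: 339 values.

339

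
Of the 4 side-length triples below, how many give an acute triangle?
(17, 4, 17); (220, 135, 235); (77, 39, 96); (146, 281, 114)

2

(17,4,17): 4²+17² = 305 > 289 = 17² → acute
(220,135,235): 135²+220² = 66625 > 55225 = 235² → acute
(77,39,96): 39²+77² = 7450 < 9216 = 96² → obtuse
(146,281,114): 114+146 ≤ 281, not a triangle
2 of the 4 are acute.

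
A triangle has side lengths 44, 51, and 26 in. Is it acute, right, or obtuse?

acute

Compare the square of the longest side to the sum of squares of the other two: 26² + 44² = 2612 > 2601 = 51².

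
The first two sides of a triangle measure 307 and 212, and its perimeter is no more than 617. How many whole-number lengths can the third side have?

Triangle inequality: 95 < x < 519. Perimeter ≤ 617 gives x ≤ 617 − 307 − 212 = 98.
So 95 < x ≤ 98; integers 96 through 98: 3 values.

3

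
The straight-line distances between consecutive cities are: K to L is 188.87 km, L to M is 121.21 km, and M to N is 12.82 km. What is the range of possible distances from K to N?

The maximum is all hops collinear in one direction: 188.87 + 121.21 + 12.82 = 322.90.
The longest hop is 188.87; the others sum to 134.03. Folding the others back against it leaves at least 188.87 − 134.03 = 54.84.

54.84 ≤ KN ≤ 322.90 km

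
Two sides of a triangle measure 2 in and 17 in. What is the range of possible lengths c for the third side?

15 < c < 19 (in)

By the triangle inequality, c must be less than 2 + 17 = 19 and greater than |2 − 17| = 15.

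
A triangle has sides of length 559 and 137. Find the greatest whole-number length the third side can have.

The third side must be strictly less than 559 + 137 = 696.
The largest integer below 696 is 695.

695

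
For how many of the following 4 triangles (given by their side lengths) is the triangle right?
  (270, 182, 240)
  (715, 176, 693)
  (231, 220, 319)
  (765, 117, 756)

(270,182,240): 182²+240² = 90724 > 72900 = 270² → acute
(715,176,693): 176²+693² = 511225 = 715² → right
(231,220,319): 220²+231² = 101761 = 319² → right
(765,117,756): 117²+756² = 585225 = 765² → right
3 of the 4 are right.

3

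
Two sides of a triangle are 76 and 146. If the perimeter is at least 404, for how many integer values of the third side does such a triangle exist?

40

Triangle inequality: 70 < x < 222. Perimeter ≥ 404 gives x ≥ 404 − 76 − 146 = 182.
So 182 ≤ x < 222; integers 182 through 221: 40 values.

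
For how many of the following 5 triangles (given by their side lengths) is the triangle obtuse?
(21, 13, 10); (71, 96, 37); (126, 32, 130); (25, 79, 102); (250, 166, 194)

(21,13,10): 10²+13² = 269 < 441 = 21² → obtuse
(71,96,37): 37²+71² = 6410 < 9216 = 96² → obtuse
(126,32,130): 32²+126² = 16900 = 130² → right
(25,79,102): 25²+79² = 6866 < 10404 = 102² → obtuse
(250,166,194): 166²+194² = 65192 > 62500 = 250² → acute
3 of the 5 are obtuse.

3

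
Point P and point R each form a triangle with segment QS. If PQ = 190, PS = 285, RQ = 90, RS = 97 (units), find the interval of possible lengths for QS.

From triangle PQS: |190 − 285| < QS < 190 + 285, i.e. 95 < QS < 475.
From triangle RQS: 7 < QS < 187.
Both must hold, so QS lies in the intersection.

95 < QS < 187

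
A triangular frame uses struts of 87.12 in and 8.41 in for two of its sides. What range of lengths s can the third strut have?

By the triangle inequality, s must be less than 87.12 + 8.41 = 95.53 and greater than |87.12 − 8.41| = 78.71.

78.71 < s < 95.53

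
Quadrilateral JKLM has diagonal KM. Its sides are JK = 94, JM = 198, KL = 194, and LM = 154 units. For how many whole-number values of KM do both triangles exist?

187

From triangle JKM: 104 < KM < 292.
From triangle LKM: 40 < KM < 348.
Intersection: 104 < KM < 292, so integers 105 through 291: 187 values.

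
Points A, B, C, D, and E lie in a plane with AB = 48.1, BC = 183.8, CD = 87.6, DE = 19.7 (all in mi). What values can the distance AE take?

28.4 ≤ AE ≤ 339.2 mi

The maximum is all hops collinear in one direction: 48.1 + 183.8 + 87.6 + 19.7 = 339.2.
The longest hop is 183.8; the others sum to 155.4. Folding the others back against it leaves at least 183.8 − 155.4 = 28.4.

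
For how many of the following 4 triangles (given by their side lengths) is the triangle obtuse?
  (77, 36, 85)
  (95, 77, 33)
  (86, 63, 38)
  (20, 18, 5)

3

(77,36,85): 36²+77² = 7225 = 85² → right
(95,77,33): 33²+77² = 7018 < 9025 = 95² → obtuse
(86,63,38): 38²+63² = 5413 < 7396 = 86² → obtuse
(20,18,5): 5²+18² = 349 < 400 = 20² → obtuse
3 of the 4 are obtuse.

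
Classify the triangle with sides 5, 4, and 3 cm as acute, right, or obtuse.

right

Compare the square of the longest side to the sum of squares of the other two: 3² + 4² = 25 = 5².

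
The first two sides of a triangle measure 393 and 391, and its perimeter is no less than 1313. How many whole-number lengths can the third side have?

Triangle inequality: 2 < x < 784. Perimeter ≥ 1313 gives x ≥ 1313 − 393 − 391 = 529.
So 529 ≤ x < 784; integers 529 through 783: 255 values.

255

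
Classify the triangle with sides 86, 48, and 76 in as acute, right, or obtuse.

acute

Compare the square of the longest side to the sum of squares of the other two: 48² + 76² = 8080 > 7396 = 86².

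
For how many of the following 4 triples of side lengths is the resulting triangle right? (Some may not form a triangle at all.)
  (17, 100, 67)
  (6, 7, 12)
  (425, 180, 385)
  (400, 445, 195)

(17,100,67): 17+67 ≤ 100, not a triangle
(6,7,12): 6²+7² = 85 < 144 = 12² → obtuse
(425,180,385): 180²+385² = 180625 = 425² → right
(400,445,195): 195²+400² = 198025 = 445² → right
2 of the 4 are right.

2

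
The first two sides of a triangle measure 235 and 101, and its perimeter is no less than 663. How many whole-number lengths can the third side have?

9

Triangle inequality: 134 < x < 336. Perimeter ≥ 663 gives x ≥ 663 − 235 − 101 = 327.
So 327 ≤ x < 336; integers 327 through 335: 9 values.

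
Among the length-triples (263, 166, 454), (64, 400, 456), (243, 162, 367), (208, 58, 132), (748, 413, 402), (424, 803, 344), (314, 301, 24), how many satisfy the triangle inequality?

4

(166,263,454): 166+263 ≤ 454 → not valid
(64,400,456): 64+400 > 456 → valid
(162,243,367): 162+243 > 367 → valid
(58,132,208): 58+132 ≤ 208 → not valid
(402,413,748): 402+413 > 748 → valid
(344,424,803): 344+424 ≤ 803 → not valid
(24,301,314): 24+301 > 314 → valid
4 of the 7 triples form a triangle.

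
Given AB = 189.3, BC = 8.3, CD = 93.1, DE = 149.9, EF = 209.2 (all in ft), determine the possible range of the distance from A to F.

The maximum is all hops collinear in one direction: 189.3 + 8.3 + 93.1 + 149.9 + 209.2 = 649.8.
The longest hop is 209.2; the others sum to 440.6. Since 209.2 ≤ 440.6, the path can fold back on itself completely, so the minimum distance is 0.

0 ≤ AF ≤ 649.8 ft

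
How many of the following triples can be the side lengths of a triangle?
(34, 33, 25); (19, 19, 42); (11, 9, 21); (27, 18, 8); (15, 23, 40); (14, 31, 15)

1

(25,33,34): 25+33 > 34 → valid
(19,19,42): 19+19 ≤ 42 → not valid
(9,11,21): 9+11 ≤ 21 → not valid
(8,18,27): 8+18 ≤ 27 → not valid
(15,23,40): 15+23 ≤ 40 → not valid
(14,15,31): 14+15 ≤ 31 → not valid
1 of the 6 triples forms a triangle.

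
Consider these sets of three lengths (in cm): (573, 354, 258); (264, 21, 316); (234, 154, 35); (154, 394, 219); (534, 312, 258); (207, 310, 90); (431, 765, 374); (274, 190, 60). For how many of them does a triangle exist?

(258,354,573): 258+354 > 573 → valid
(21,264,316): 21+264 ≤ 316 → not valid
(35,154,234): 35+154 ≤ 234 → not valid
(154,219,394): 154+219 ≤ 394 → not valid
(258,312,534): 258+312 > 534 → valid
(90,207,310): 90+207 ≤ 310 → not valid
(374,431,765): 374+431 > 765 → valid
(60,190,274): 60+190 ≤ 274 → not valid
3 of the 8 triples form a triangle.

3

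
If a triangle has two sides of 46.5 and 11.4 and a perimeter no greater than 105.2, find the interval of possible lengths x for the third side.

35.1 < x ≤ 47.3

Triangle inequality alone gives 35.1 < x < 57.9.
The perimeter condition gives x ≤ 105.2 − 46.5 − 11.4 = 47.3.
Intersecting the two: 35.1 < x ≤ 47.3.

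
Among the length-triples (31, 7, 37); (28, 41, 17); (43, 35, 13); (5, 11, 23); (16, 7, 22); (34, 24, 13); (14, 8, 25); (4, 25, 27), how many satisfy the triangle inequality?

6

(7,31,37): 7+31 > 37 → valid
(17,28,41): 17+28 > 41 → valid
(13,35,43): 13+35 > 43 → valid
(5,11,23): 5+11 ≤ 23 → not valid
(7,16,22): 7+16 > 22 → valid
(13,24,34): 13+24 > 34 → valid
(8,14,25): 8+14 ≤ 25 → not valid
(4,25,27): 4+25 > 27 → valid
6 of the 8 triples form a triangle.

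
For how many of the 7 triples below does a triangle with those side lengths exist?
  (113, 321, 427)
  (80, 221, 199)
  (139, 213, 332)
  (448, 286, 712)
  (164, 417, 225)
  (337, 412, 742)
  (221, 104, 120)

(113,321,427): 113+321 > 427 → valid
(80,199,221): 80+199 > 221 → valid
(139,213,332): 139+213 > 332 → valid
(286,448,712): 286+448 > 712 → valid
(164,225,417): 164+225 ≤ 417 → not valid
(337,412,742): 337+412 > 742 → valid
(104,120,221): 104+120 > 221 → valid
6 of the 7 triples form a triangle.

6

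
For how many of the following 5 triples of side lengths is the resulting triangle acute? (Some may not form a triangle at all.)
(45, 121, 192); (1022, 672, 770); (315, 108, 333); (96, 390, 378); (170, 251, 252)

1

(45,121,192): 45+121 ≤ 192, not a triangle
(1022,672,770): 672²+770² = 1044484 = 1022² → right
(315,108,333): 108²+315² = 110889 = 333² → right
(96,390,378): 96²+378² = 152100 = 390² → right
(170,251,252): 170²+251² = 91901 > 63504 = 252² → acute
1 of the 5 is acute.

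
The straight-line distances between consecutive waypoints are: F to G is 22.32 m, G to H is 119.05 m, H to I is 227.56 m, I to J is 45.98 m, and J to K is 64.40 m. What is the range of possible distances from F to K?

The maximum is all hops collinear in one direction: 22.32 + 119.05 + 227.56 + 45.98 + 64.40 = 479.31.
The longest hop is 227.56; the others sum to 251.75. Since 227.56 ≤ 251.75, the path can fold back on itself completely, so the minimum distance is 0.

0 ≤ FK ≤ 479.31 m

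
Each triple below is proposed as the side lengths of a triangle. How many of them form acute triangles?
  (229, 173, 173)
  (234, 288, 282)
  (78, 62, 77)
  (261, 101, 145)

3

(229,173,173): 173²+173² = 59858 > 52441 = 229² → acute
(234,288,282): 234²+282² = 134280 > 82944 = 288² → acute
(78,62,77): 62²+77² = 9773 > 6084 = 78² → acute
(261,101,145): 101+145 ≤ 261, not a triangle
3 of the 4 are acute.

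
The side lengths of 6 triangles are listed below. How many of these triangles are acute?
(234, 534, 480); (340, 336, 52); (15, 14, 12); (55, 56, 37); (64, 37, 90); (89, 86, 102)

3

(234,534,480): 234²+480² = 285156 = 534² → right
(340,336,52): 52²+336² = 115600 = 340² → right
(15,14,12): 12²+14² = 340 > 225 = 15² → acute
(55,56,37): 37²+55² = 4394 > 3136 = 56² → acute
(64,37,90): 37²+64² = 5465 < 8100 = 90² → obtuse
(89,86,102): 86²+89² = 15317 > 10404 = 102² → acute
3 of the 6 are acute.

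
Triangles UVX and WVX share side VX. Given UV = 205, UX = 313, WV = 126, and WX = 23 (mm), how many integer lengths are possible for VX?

40

From triangle UVX: 108 < VX < 518.
From triangle WVX: 103 < VX < 149.
Intersection: 108 < VX < 149, so integers 109 through 148: 40 values.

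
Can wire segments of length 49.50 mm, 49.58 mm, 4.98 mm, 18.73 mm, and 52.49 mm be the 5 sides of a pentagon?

Yes

A pentagon exists iff every side is shorter than the sum of the others — equivalently, the longest side is less than the sum of the rest.
Longest side 52.49 < 122.79 (sum of the remaining 4), so yes.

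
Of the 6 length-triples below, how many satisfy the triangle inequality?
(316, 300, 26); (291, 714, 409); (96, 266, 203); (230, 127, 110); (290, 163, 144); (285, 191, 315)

(26,300,316): 26+300 > 316 → valid
(291,409,714): 291+409 ≤ 714 → not valid
(96,203,266): 96+203 > 266 → valid
(110,127,230): 110+127 > 230 → valid
(144,163,290): 144+163 > 290 → valid
(191,285,315): 191+285 > 315 → valid
5 of the 6 triples form a triangle.

5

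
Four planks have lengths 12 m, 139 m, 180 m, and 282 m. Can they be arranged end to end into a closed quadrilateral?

Yes

A quadrilateral exists iff every side is shorter than the sum of the others — equivalently, the longest side is less than the sum of the rest.
Longest side 282 < 331 (sum of the remaining 3), so yes.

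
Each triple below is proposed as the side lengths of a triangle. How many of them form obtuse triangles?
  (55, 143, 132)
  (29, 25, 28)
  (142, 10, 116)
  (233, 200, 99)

1

(55,143,132): 55²+132² = 20449 = 143² → right
(29,25,28): 25²+28² = 1409 > 841 = 29² → acute
(142,10,116): 10+116 ≤ 142, not a triangle
(233,200,99): 99²+200² = 49801 < 54289 = 233² → obtuse
1 of the 4 is obtuse.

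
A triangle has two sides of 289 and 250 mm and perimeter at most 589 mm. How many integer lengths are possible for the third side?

Triangle inequality: 39 < x < 539. Perimeter ≤ 589 gives x ≤ 589 − 289 − 250 = 50.
So 39 < x ≤ 50; integers 40 through 50: 11 values.

11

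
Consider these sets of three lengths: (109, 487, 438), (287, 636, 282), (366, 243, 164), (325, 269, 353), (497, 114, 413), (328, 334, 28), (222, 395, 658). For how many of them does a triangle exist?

(109,438,487): 109+438 > 487 → valid
(282,287,636): 282+287 ≤ 636 → not valid
(164,243,366): 164+243 > 366 → valid
(269,325,353): 269+325 > 353 → valid
(114,413,497): 114+413 > 497 → valid
(28,328,334): 28+328 > 334 → valid
(222,395,658): 222+395 ≤ 658 → not valid
5 of the 7 triples form a triangle.

5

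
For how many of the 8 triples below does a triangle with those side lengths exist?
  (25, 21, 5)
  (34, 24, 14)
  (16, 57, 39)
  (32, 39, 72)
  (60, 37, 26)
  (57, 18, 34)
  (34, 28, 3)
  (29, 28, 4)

(5,21,25): 5+21 > 25 → valid
(14,24,34): 14+24 > 34 → valid
(16,39,57): 16+39 ≤ 57 → not valid
(32,39,72): 32+39 ≤ 72 → not valid
(26,37,60): 26+37 > 60 → valid
(18,34,57): 18+34 ≤ 57 → not valid
(3,28,34): 3+28 ≤ 34 → not valid
(4,28,29): 4+28 > 29 → valid
4 of the 8 triples form a triangle.

4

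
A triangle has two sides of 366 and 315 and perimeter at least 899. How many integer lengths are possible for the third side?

463

Triangle inequality: 51 < x < 681. Perimeter ≥ 899 gives x ≥ 899 − 366 − 315 = 218.
So 218 ≤ x < 681; integers 218 through 680: 463 values.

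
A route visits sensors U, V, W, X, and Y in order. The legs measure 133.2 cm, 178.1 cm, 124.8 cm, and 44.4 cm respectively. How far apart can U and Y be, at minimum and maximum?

The maximum is all hops collinear in one direction: 133.2 + 178.1 + 124.8 + 44.4 = 480.5.
The longest hop is 178.1; the others sum to 302.4. Since 178.1 ≤ 302.4, the path can fold back on itself completely, so the minimum distance is 0.

0 ≤ UY ≤ 480.5 cm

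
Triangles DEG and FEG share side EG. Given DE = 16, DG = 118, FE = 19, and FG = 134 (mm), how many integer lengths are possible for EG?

From triangle DEG: 102 < EG < 134.
From triangle FEG: 115 < EG < 153.
Intersection: 115 < EG < 134, so integers 116 through 133: 18 values.

18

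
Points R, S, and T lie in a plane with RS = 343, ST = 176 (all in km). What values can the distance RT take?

167 ≤ RT ≤ 519 km

By the triangle inequality, |343 − 176| ≤ RT ≤ 343 + 176.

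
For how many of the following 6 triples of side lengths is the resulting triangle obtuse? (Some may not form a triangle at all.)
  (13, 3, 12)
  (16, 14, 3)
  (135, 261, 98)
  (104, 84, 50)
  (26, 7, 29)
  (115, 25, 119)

(13,3,12): 3²+12² = 153 < 169 = 13² → obtuse
(16,14,3): 3²+14² = 205 < 256 = 16² → obtuse
(135,261,98): 98+135 ≤ 261, not a triangle
(104,84,50): 50²+84² = 9556 < 10816 = 104² → obtuse
(26,7,29): 7²+26² = 725 < 841 = 29² → obtuse
(115,25,119): 25²+115² = 13850 < 14161 = 119² → obtuse
5 of the 6 are obtuse.

5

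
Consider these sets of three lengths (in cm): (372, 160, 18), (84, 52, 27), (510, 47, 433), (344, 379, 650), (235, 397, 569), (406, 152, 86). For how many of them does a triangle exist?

2

(18,160,372): 18+160 ≤ 372 → not valid
(27,52,84): 27+52 ≤ 84 → not valid
(47,433,510): 47+433 ≤ 510 → not valid
(344,379,650): 344+379 > 650 → valid
(235,397,569): 235+397 > 569 → valid
(86,152,406): 86+152 ≤ 406 → not valid
2 of the 6 triples form a triangle.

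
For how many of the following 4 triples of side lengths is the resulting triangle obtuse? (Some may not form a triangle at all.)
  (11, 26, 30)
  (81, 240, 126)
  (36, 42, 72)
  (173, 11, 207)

(11,26,30): 11²+26² = 797 < 900 = 30² → obtuse
(81,240,126): 81+126 ≤ 240, not a triangle
(36,42,72): 36²+42² = 3060 < 5184 = 72² → obtuse
(173,11,207): 11+173 ≤ 207, not a triangle
2 of the 4 are obtuse.

2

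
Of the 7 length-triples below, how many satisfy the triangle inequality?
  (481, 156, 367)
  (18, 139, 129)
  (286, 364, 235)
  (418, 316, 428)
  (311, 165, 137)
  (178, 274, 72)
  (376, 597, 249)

(156,367,481): 156+367 > 481 → valid
(18,129,139): 18+129 > 139 → valid
(235,286,364): 235+286 > 364 → valid
(316,418,428): 316+418 > 428 → valid
(137,165,311): 137+165 ≤ 311 → not valid
(72,178,274): 72+178 ≤ 274 → not valid
(249,376,597): 249+376 > 597 → valid
5 of the 7 triples form a triangle.

5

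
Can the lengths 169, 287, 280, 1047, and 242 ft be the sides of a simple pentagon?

No

For a pentagon, each side must be shorter than the sum of the others.
Here the longest side is 1047, but the remaining 4 sides sum to only 978.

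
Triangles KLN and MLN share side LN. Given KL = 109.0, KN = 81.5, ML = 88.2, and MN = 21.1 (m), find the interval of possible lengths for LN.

From triangle KLN: |109.0 − 81.5| < LN < 109.0 + 81.5, i.e. 27.5 < LN < 190.5.
From triangle MLN: 67.1 < LN < 109.3.
Both must hold, so LN lies in the intersection.

67.1 < LN < 109.3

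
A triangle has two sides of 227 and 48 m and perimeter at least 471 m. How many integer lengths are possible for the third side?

79

Triangle inequality: 179 < x < 275. Perimeter ≥ 471 gives x ≥ 471 − 227 − 48 = 196.
So 196 ≤ x < 275; integers 196 through 274: 79 values.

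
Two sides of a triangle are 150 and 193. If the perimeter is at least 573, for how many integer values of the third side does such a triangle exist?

Triangle inequality: 43 < x < 343. Perimeter ≥ 573 gives x ≥ 573 − 150 − 193 = 230.
So 230 ≤ x < 343; integers 230 through 342: 113 values.

113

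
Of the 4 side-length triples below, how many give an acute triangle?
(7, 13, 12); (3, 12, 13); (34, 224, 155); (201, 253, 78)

(7,13,12): 7²+12² = 193 > 169 = 13² → acute
(3,12,13): 3²+12² = 153 < 169 = 13² → obtuse
(34,224,155): 34+155 ≤ 224, not a triangle
(201,253,78): 78²+201² = 46485 < 64009 = 253² → obtuse
1 of the 4 is acute.

1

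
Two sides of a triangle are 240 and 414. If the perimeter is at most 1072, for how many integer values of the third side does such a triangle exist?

Triangle inequality: 174 < x < 654. Perimeter ≤ 1072 gives x ≤ 1072 − 240 − 414 = 418.
So 174 < x ≤ 418; integers 175 through 418: 244 values.

244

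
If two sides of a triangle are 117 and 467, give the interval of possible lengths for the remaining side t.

350 < t < 584

By the triangle inequality, t must be less than 117 + 467 = 584 and greater than |117 − 467| = 350.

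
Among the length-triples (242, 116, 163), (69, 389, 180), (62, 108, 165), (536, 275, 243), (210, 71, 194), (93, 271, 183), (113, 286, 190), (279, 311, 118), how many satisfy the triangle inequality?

6

(116,163,242): 116+163 > 242 → valid
(69,180,389): 69+180 ≤ 389 → not valid
(62,108,165): 62+108 > 165 → valid
(243,275,536): 243+275 ≤ 536 → not valid
(71,194,210): 71+194 > 210 → valid
(93,183,271): 93+183 > 271 → valid
(113,190,286): 113+190 > 286 → valid
(118,279,311): 118+279 > 311 → valid
6 of the 8 triples form a triangle.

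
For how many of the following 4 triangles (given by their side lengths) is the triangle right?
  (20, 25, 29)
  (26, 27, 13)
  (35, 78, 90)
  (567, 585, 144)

1

(20,25,29): 20²+25² = 1025 > 841 = 29² → acute
(26,27,13): 13²+26² = 845 > 729 = 27² → acute
(35,78,90): 35²+78² = 7309 < 8100 = 90² → obtuse
(567,585,144): 144²+567² = 342225 = 585² → right
1 of the 4 is right.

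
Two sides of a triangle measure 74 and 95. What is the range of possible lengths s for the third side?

By the triangle inequality, s must be less than 74 + 95 = 169 and greater than |74 − 95| = 21.

21 < s < 169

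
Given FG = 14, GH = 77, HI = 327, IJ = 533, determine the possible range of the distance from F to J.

The maximum is all hops collinear in one direction: 14 + 77 + 327 + 533 = 951.
The longest hop is 533; the others sum to 418. Folding the others back against it leaves at least 533 − 418 = 115.

115 ≤ FJ ≤ 951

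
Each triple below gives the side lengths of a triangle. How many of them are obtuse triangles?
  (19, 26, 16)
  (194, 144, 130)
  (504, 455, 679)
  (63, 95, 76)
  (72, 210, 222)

1

(19,26,16): 16²+19² = 617 < 676 = 26² → obtuse
(194,144,130): 130²+144² = 37636 = 194² → right
(504,455,679): 455²+504² = 461041 = 679² → right
(63,95,76): 63²+76² = 9745 > 9025 = 95² → acute
(72,210,222): 72²+210² = 49284 = 222² → right
1 of the 5 is obtuse.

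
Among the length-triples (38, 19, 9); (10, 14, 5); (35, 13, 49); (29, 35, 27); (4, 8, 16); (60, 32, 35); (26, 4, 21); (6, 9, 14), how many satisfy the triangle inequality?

4

(9,19,38): 9+19 ≤ 38 → not valid
(5,10,14): 5+10 > 14 → valid
(13,35,49): 13+35 ≤ 49 → not valid
(27,29,35): 27+29 > 35 → valid
(4,8,16): 4+8 ≤ 16 → not valid
(32,35,60): 32+35 > 60 → valid
(4,21,26): 4+21 ≤ 26 → not valid
(6,9,14): 6+9 > 14 → valid
4 of the 8 triples form a triangle.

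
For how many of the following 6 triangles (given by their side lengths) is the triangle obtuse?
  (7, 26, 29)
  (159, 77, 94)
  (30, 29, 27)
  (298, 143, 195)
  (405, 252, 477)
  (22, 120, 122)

(7,26,29): 7²+26² = 725 < 841 = 29² → obtuse
(159,77,94): 77²+94² = 14765 < 25281 = 159² → obtuse
(30,29,27): 27²+29² = 1570 > 900 = 30² → acute
(298,143,195): 143²+195² = 58474 < 88804 = 298² → obtuse
(405,252,477): 252²+405² = 227529 = 477² → right
(22,120,122): 22²+120² = 14884 = 122² → right
3 of the 6 are obtuse.

3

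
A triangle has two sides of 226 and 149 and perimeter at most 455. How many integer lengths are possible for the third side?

3

Triangle inequality: 77 < x < 375. Perimeter ≤ 455 gives x ≤ 455 − 226 − 149 = 80.
So 77 < x ≤ 80; integers 78 through 80: 3 values.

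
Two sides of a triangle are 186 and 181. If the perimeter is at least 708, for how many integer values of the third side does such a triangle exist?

Triangle inequality: 5 < x < 367. Perimeter ≥ 708 gives x ≥ 708 − 186 − 181 = 341.
So 341 ≤ x < 367; integers 341 through 366: 26 values.

26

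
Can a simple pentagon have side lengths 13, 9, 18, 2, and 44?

No

For a pentagon, each side must be shorter than the sum of the others.
Here the longest side is 44, but the remaining 4 sides sum to only 42.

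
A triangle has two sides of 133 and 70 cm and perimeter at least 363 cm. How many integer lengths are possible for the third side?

Triangle inequality: 63 < x < 203. Perimeter ≥ 363 gives x ≥ 363 − 133 − 70 = 160.
So 160 ≤ x < 203; integers 160 through 202: 43 values.

43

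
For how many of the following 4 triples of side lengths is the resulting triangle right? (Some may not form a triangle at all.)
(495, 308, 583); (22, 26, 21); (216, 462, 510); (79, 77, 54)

(495,308,583): 308²+495² = 339889 = 583² → right
(22,26,21): 21²+22² = 925 > 676 = 26² → acute
(216,462,510): 216²+462² = 260100 = 510² → right
(79,77,54): 54²+77² = 8845 > 6241 = 79² → acute
2 of the 4 are right.

2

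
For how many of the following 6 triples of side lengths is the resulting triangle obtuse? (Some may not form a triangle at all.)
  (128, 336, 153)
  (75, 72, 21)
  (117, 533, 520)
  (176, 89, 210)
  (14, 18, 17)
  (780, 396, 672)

(128,336,153): 128+153 ≤ 336, not a triangle
(75,72,21): 21²+72² = 5625 = 75² → right
(117,533,520): 117²+520² = 284089 = 533² → right
(176,89,210): 89²+176² = 38897 < 44100 = 210² → obtuse
(14,18,17): 14²+17² = 485 > 324 = 18² → acute
(780,396,672): 396²+672² = 608400 = 780² → right
1 of the 6 is obtuse.

1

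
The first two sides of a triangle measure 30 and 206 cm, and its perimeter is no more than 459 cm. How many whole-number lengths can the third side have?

47

Triangle inequality: 176 < x < 236. Perimeter ≤ 459 gives x ≤ 459 − 30 − 206 = 223.
So 176 < x ≤ 223; integers 177 through 223: 47 values.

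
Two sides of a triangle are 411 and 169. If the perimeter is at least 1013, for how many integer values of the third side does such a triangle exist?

Triangle inequality: 242 < x < 580. Perimeter ≥ 1013 gives x ≥ 1013 − 411 − 169 = 433.
So 433 ≤ x < 580; integers 433 through 579: 147 values.

147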